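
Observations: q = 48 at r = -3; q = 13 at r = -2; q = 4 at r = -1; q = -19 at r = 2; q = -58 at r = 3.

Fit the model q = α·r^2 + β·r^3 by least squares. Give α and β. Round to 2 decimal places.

Forming XᵀX = [[195, -1]; [-1, 1587]] and Xᵀq = [-110, -3122]ᵀ gives XᵀX·[α, β]ᵀ = Xᵀq.
Eliminating β: 1587·(row 1) − (-1)·(row 2) gives 309464·α = 1587·(-110) − (-1)·(-3122) = -177692, so α = -44423/77366.
Then β = ((-3122) − (-1)·(-44423/77366))/1587 = -152225/77366.

α = -0.57, β = -1.97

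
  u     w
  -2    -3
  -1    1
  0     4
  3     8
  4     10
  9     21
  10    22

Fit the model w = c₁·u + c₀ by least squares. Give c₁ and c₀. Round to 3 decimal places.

MᵀM·[c₁, c₀]ᵀ = Mᵀw reads: 211·c₁ + 23·c₀ = 478;  23·c₁ + 7·c₀ = 63.
Δ = 211·7 − 23² = 948.
c₁ = (478·7 − 23·63)/948 = 1897/948; c₀ = (211·63 − 23·478)/948 = 2299/948.

c₁ = 2.001, c₀ = 2.425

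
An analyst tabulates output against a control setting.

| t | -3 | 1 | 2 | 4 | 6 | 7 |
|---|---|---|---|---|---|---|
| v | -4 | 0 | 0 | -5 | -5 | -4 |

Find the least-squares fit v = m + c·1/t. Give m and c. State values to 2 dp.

Normal-equation sums: Σ1 = 6, Σ1/t = 145/84, Σ1/t·1/t = 10385/7056.
And Σv = -18, Σ1/t·v = -37/28.
det = 6·(10385/7056) − (145/84)² = 41285/7056.
m = ((-18)·(10385/7056) − (145/84)·(-37/28))/(41285/7056) = -34167/8257; c = (6·(-37/28) − (145/84)·(-18))/(41285/7056) = 163296/41285.

m = -4.14, c = 3.96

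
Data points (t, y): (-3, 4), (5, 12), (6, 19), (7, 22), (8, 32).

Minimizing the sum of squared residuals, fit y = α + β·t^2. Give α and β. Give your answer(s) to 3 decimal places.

α = -0.256, β = 0.493

Normal-equation sums: Σ1 = 5, Σt^2 = 183, Σt^2·t^2 = 8499.
And Σy = 89, Σt^2·y = 4146.
Normal equations: [[5, 183]; [183, 8499]]·[α, β]ᵀ = [89, 4146]ᵀ.
det = 5·8499 − 183² = 9006.
α = (89·8499 − 183·4146)/9006 = -769/3002; β = (5·4146 − 183·89)/9006 = 1481/3002.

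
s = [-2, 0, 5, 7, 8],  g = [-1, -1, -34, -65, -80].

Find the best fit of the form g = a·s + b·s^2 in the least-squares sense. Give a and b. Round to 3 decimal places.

Entries of MᵀM: Σs·s = 142, Σs·s^2 = 972, Σs^2·s^2 = 7138.
For Mᵀg: Σs·g = -1263, Σs^2·g = -9159.
Normal equations: [[142, 972]; [972, 7138]]·[a, b]ᵀ = [-1263, -9159]ᵀ.
Eliminating b: 7138·(row 1) − 972·(row 2) gives 68812·a = 7138·(-1263) − 972·(-9159) = -112746, so a = -56373/34406.
Then b = ((-9159) − 972·(-56373/34406))/7138 = -36471/34406.

a = -1.638, b = -1.060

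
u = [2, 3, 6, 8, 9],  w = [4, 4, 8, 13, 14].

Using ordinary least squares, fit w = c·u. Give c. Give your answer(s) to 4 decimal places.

c = 1.5361

Normal-equation sums: Σu·u = 194.
Moment sums: Σu·w = 298.
So XᵀX·[c]ᵀ = Xᵀw: [[194]]·[c]ᵀ = [298]ᵀ.
c = 298/194 = 1.53608.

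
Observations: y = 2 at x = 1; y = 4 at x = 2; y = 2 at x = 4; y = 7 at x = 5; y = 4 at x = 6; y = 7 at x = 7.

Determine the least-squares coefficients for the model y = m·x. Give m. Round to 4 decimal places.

Setting ∂/∂m … = 0 gives: 131·m = 126.
m = 126/131 = 0.961832.

m = 0.9618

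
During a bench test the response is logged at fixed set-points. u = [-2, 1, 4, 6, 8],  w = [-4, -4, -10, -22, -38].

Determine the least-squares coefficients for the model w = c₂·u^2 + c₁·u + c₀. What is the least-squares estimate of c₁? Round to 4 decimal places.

Entries of MᵀM: Σu^2·u^2 = 5665, Σu^2·u = 785, Σu^2 = 121, Σu·u = 121, Σu = 17, Σ1 = 5.
For Mᵀw: Σu^2·w = -3404, Σu·w = -472, Σw = -78.
MᵀM·[c₂, c₁, c₀]ᵀ = Mᵀw becomes [[5665, 785, 121]; [785, 121, 17]; [121, 17, 5]]·[c₂, c₁, c₀]ᵀ = [-3404, -472, -78]ᵀ.
Solving the 3×3 system (Gaussian elimination) gives c₂ = -1935/3478, c₁ = 29/1739, c₀ = -7627/3478.

c₁ = 0.0167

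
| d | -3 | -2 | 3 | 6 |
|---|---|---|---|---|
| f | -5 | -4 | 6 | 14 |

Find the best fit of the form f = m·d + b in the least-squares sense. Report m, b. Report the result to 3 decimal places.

m = 2.111, b = 0.639

The normal equations are: 58·m + 4·b = 125;  4·m + 4·b = 11.
(Σd·d = 58, Σd = 4, Σ1 = 4, Σd·f = 125, Σf = 11.)
Δ = 58·4 − 4² = 216.
m = (125·4 − 4·11)/216 = 19/9; b = (58·11 − 4·125)/216 = 23/36.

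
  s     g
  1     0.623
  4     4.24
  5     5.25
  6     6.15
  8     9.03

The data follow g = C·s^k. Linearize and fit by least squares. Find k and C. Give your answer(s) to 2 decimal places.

k = 1.29, C = 0.64

With ln gᵢ as the transformed response and ln sᵢ as the regressor:
XᵀX = [[12.0466, 6.8669]; [6.8669, 5]], rhs = [12.5020, 6.6466]ᵀ  (here Σln s = 6.8669, Σ(ln s)² = 12.0466, Σln g = 6.6466, Σln s·ln g = 12.5020).
Slope k = (n·Σln s·ln g − Σln s·Σln g)/(n·Σ(ln s)² − (Σln s)²) = (5·12.5020 − 6.8669·6.6466)/13.0781 = 1.28980; ln C = (Σln g − k·Σln s)/n = -0.44208, so C = exp(-0.44208) = 0.64270.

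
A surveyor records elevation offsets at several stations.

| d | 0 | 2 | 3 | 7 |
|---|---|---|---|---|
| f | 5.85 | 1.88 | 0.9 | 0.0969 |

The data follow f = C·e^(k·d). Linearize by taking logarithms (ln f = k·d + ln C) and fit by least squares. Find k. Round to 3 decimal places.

k = -0.587

Let Y = ln f. Fitting Y = k·d + ln C by least squares:
XᵀX = [[62.0000, 12.0000]; [12.0000, 4]], rhs = [-15.3921, -0.0417]ᵀ  (here Σd = 12.0000, Σ(d)² = 62.0000, Σln f = -0.0417, Σd·ln f = -15.3921).
Slope k = (n·Σd·ln f − Σd·Σln f)/(n·Σ(d)² − (Σd)²) = (4·-15.3921 − 12.0000·-0.0417)/104.0000 = -0.58719; ln C = (Σln f − k·Σd)/n = 1.75113.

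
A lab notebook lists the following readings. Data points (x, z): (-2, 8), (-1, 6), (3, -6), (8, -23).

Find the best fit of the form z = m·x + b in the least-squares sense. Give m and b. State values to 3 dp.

Compute the Gram sums: Σx·x = 78, Σx = 8, Σ1 = 4.
For Aᵀz: Σx·z = -224, Σz = -15.
AᵀA·[m, b]ᵀ = Aᵀz becomes [[78, 8]; [8, 4]]·[m, b]ᵀ = [-224, -15]ᵀ.
Eliminating b: 4·(row 1) − 8·(row 2) gives 248·m = 4·(-224) − 8·(-15) = -776, so m = -97/31.
Then b = ((-15) − 8·(-97/31))/4 = 311/124.

m = -3.129, b = 2.508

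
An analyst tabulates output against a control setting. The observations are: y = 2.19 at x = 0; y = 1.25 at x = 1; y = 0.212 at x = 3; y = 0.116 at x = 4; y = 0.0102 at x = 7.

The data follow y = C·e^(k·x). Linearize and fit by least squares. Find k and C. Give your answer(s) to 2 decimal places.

Linearized form: ln y = k·x + ln C. From the 5 transformed points,
Sums: Σx = 15.0000, Σ(x)² = 75.0000, Σln y = -7.2837, Σx·ln y = -45.1446.
Normal system: [[75.0000, 15.0000]; [15.0000, 5]]·[k, ln C]ᵀ = [-45.1446, -7.2837]ᵀ.
Δ = 75.0000·5 − (15.0000)² = 150.0000; k = (-45.1446·5 − 15.0000·-7.2837)/150.0000 = -0.77645, ln C = (75.0000·-7.2837 − 15.0000·-45.1446)/150.0000 = 0.87263, so C = exp(0.87263) = 2.39320.

k = -0.78, C = 2.39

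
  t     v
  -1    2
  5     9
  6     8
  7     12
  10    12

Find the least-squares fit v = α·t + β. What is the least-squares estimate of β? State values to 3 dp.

Compute the Gram sums: Σt·t = 211, Σt = 27, Σ1 = 5.
For Mᵀv: Σt·v = 295, Σv = 43.
So MᵀM·[α, β]ᵀ = Mᵀv: [[211, 27]; [27, 5]]·[α, β]ᵀ = [295, 43]ᵀ.
Δ = 211·5 − 27² = 326.
α = (295·5 − 27·43)/326 = 157/163; β = (211·43 − 27·295)/326 = 554/163.

β = 3.399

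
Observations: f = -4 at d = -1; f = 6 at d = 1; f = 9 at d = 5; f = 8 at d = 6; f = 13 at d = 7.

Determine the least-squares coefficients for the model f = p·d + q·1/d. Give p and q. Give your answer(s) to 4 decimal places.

p = 1.5806, q = 3.3940

Setting ∂/∂p … = 0 gives: 112·p + 5·q = 194;  5·p + (92089/44100)·q = 1574/105.
(Σd·d = 112, Σd·1/d = 5, Σ1/d·1/d = 92089/44100, Σd·f = 194, Σ1/d·f = 1574/105.)
det = 112·(92089/44100) − 5² = 328981/1575.
p = (194·(92089/44100) − 5·(1574/105))/(328981/1575) = 7279933/4605734; q = (112·(1574/105) − 5·194)/(328981/1575) = 1116570/328981.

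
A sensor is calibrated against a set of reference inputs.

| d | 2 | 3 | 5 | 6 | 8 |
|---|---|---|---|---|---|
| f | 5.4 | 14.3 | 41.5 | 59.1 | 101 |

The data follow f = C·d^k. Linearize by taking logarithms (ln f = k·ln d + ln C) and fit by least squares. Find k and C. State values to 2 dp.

k = 2.11, C = 1.33

Taking logs, ln f = k·ln d + ln C, so regress ln f on ln d.
AᵀA = [[11.8122, 7.2724]; [7.2724, 5]], rhs = [26.9937, 16.7667]ᵀ  (here Σln d = 7.2724, Σ(ln d)² = 11.8122, Σln f = 16.7667, Σln d·ln f = 26.9937).
Δ = 11.8122·5 − (7.2724)² = 6.1731; k = (26.9937·5 − 7.2724·16.7667)/6.1731 = 2.11145, ln C = (11.8122·16.7667 − 7.2724·26.9937)/6.1731 = 0.28228, so C = exp(0.28228) = 1.32614.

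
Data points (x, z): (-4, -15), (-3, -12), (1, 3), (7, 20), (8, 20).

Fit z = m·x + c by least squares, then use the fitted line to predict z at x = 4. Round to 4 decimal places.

Normal-equation sums: Σx·x = 139, Σx = 9, Σ1 = 5.
Right-hand side: Σx·z = 399, Σz = 16.
Normal equations: [[139, 9]; [9, 5]]·[m, c]ᵀ = [399, 16]ᵀ.
det = 139·5 − 9² = 614.
m = (399·5 − 9·16)/614 = 1851/614; c = (139·16 − 9·399)/614 = -1367/614.
At x = 4: ẑ = (1851/614)·(4) + (-1367/614)·(1) = 6037/614.

ẑ = 9.8322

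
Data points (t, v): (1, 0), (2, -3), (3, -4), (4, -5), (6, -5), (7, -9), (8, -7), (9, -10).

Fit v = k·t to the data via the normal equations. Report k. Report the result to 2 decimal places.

Entries of MᵀM: Σt·t = 260.
For Mᵀv: Σt·v = -277.
k = (-277)/260 = -1.06538.

k = -1.07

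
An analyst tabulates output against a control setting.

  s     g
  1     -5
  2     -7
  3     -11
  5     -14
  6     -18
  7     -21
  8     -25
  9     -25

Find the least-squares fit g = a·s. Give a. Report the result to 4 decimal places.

Compute the Gram sums: Σs·s = 269.
For Xᵀg: Σs·g = -802.
Hence a = -802 / 269 ≈ -2.98141.

a = -2.9814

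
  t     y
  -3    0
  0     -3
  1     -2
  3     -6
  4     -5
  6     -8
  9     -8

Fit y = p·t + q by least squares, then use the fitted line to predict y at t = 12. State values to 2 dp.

ŷ = -11.18

Compute the Gram sums: Σt·t = 152, Σt = 20, Σ1 = 7.
Moment sums: Σt·y = -160, Σy = -32.
MᵀM·[p, q]ᵀ = Mᵀy becomes [[152, 20]; [20, 7]]·[p, q]ᵀ = [-160, -32]ᵀ.
Eliminating q: 7·(row 1) − 20·(row 2) gives 664·p = 7·(-160) − 20·(-32) = -480, so p = -60/83.
Then q = ((-32) − 20·(-60/83))/7 = -208/83.
At t = 12: ŷ = (-60/83)·(12) + (-208/83)·(1) = -928/83.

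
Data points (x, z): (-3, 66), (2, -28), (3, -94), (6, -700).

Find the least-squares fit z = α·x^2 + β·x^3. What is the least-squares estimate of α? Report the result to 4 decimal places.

α = -1.5497

Entries of MᵀM: Σx^2·x^2 = 1474, Σx^2·x^3 = 7808, Σx^3·x^3 = 48178.
And Σx^2·z = -25564, Σx^3·z = -155744.
MᵀM·[α, β]ᵀ = Mᵀz becomes [[1474, 7808]; [7808, 48178]]·[α, β]ᵀ = [-25564, -155744]ᵀ.
Eliminating β: 48178·(row 1) − 7808·(row 2) gives 10049508·α = 48178·(-25564) − 7808·(-155744) = -15573240, so α = -432590/279153.
Then β = ((-155744) − 7808·(-432590/279153))/48178 = -832304/279153.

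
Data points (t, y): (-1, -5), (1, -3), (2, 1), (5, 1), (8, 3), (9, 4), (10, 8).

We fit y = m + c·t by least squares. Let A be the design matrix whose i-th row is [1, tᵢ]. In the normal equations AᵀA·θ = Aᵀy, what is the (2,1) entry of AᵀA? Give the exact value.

34

Row 2 ↔ basis t, column 1 ↔ basis 1, so (AᵀA)_{2,1} = Σᵢ t = (-1)·(1) + (1)·(1) + (2)·(1) + (5)·(1) + (8)·(1) + (9)·(1) + (10)·(1) = 34.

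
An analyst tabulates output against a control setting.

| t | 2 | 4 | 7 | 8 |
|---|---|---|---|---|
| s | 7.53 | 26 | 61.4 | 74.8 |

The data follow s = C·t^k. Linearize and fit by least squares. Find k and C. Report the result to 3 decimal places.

k = 1.654, C = 2.468

With ln sᵢ as the transformed response and ln tᵢ as the regressor:
Sums: Σln t = 6.1048, Σ(ln t)² = 10.5129, Σln s = 13.7092, Σln t·ln s = 22.9006.
Normal system: [[10.5129, 6.1048]; [6.1048, 4]]·[k, ln C]ᵀ = [22.9006, 13.7092]ᵀ.
Δ = 10.5129·4 − (6.1048)² = 4.7831; k = (22.9006·4 − 6.1048·13.7092)/4.7831 = 1.65382, ln C = (10.5129·13.7092 − 6.1048·22.9006)/4.7831 = 0.90325, so C = exp(0.90325) = 2.46762.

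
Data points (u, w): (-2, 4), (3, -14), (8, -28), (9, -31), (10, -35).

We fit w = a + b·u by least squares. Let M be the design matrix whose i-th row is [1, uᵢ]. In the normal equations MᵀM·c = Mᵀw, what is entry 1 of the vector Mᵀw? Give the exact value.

-104

Entry 1 ↔ basis 1, so (Mᵀw)_{1} = Σᵢ wᵢ = (1)·(4) + (1)·(-14) + (1)·(-28) + (1)·(-31) + (1)·(-35) = -104.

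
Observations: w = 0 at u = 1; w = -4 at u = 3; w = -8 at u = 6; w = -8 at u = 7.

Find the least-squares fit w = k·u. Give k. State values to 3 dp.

k = -1.221

With design matrix A, AᵀA = [[95]] and Aᵀw = [-116]ᵀ.
Hence k = -116 / 95 ≈ -1.22105.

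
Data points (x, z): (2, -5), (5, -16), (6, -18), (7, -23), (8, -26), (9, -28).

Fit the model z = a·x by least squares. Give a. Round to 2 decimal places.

a = -3.16

Normal-equation sums: Σx·x = 259.
And Σx·z = -819.
So AᵀA·[a]ᵀ = Aᵀz: [[259]]·[a]ᵀ = [-819]ᵀ.
a = (-819)/259 = -3.16216.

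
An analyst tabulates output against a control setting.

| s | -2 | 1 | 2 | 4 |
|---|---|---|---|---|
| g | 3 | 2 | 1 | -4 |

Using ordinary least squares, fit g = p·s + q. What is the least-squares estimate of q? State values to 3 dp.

q = 1.867

Entries of MᵀM: Σs·s = 25, Σs = 5, Σ1 = 4.
Moment sums: Σs·g = -18, Σg = 2.
MᵀM·[p, q]ᵀ = Mᵀg becomes [[25, 5]; [5, 4]]·[p, q]ᵀ = [-18, 2]ᵀ.
Eliminating q: 4·(row 1) − 5·(row 2) gives 75·p = 4·(-18) − 5·2 = -82, so p = -82/75.
Then q = (2 − 5·(-82/75))/4 = 28/15.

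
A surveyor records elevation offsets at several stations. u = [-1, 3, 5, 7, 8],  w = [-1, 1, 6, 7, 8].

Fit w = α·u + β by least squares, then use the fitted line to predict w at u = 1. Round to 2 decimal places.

ŵ = 0.57

From the data, Σu·u = 148, Σu = 22, Σ1 = 5.
Right-hand side: Σu·w = 147, Σw = 21.
So XᵀX·[α, β]ᵀ = Xᵀw: [[148, 22]; [22, 5]]·[α, β]ᵀ = [147, 21]ᵀ.
Δ = 148·5 − 22² = 256.
α = (147·5 − 22·21)/256 = 273/256; β = (148·21 − 22·147)/256 = -63/128.
At u = 1: ŵ = (273/256)·(1) + (-63/128)·(1) = 147/256.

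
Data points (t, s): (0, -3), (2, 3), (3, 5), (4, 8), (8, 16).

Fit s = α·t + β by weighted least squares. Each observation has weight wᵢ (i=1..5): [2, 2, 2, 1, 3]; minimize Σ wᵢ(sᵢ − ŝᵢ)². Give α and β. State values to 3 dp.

α = 2.313, β = -2.188

Entries of MᵀWM: Σwᵢ·t·t = 234, Σwᵢ·t = 38, Σwᵢ·1 = 10.
And Σwᵢ·t·s = 458, Σwᵢ·s = 66.
MᵀWM·[α, β]ᵀ = MᵀWs becomes [[234, 38]; [38, 10]]·[α, β]ᵀ = [458, 66]ᵀ.
Eliminating β: 10·(row 1) − 38·(row 2) gives 896·α = 10·458 − 38·66 = 2072, so α = 37/16.
Then β = (66 − 38·(37/16))/10 = -35/16.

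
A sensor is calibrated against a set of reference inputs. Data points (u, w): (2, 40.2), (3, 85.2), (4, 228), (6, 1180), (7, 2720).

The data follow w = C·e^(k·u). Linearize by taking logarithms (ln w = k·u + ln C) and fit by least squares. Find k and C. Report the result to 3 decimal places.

Let Y = ln w. Fitting Y = k·u + ln C by least squares:
Over the data: Σu = 22.0000, Σ(u)² = 114.0000, Σln w = 28.5499, Σu·ln w = 140.2384.
Normal system: [[114.0000, 22.0000]; [22.0000, 5]]·[k, ln C]ᵀ = [140.2384, 28.5499]ᵀ.
Slope k = (n·Σu·ln w − Σu·Σln w)/(n·Σ(u)² − (Σu)²) = (5·140.2384 − 22.0000·28.5499)/86.0000 = 0.84994; ln C = (Σln w − k·Σu)/n = 1.97023, so C = exp(1.97023) = 7.17229.

k = 0.850, C = 7.172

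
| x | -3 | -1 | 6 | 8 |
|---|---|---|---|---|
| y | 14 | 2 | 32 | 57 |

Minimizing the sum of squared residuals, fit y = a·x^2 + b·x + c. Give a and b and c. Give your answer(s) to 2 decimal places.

Entries of MᵀM: Σx^2·x^2 = 5474, Σx^2·x = 700, Σx^2 = 110, Σx·x = 110, Σx = 10, Σ1 = 4.
Right-hand side: Σx^2·y = 4928, Σx·y = 604, Σy = 105.
So MᵀM·[a, b, c]ᵀ = Mᵀy: [[5474, 700, 110]; [700, 110, 10]; [110, 10, 4]]·[a, b, c]ᵀ = [4928, 604, 105]ᵀ.
Solving the 3×3 system (Gaussian elimination) gives a = 37/36, b = -3431/3060, c = 161/204.

a = 1.03, b = -1.12, c = 0.79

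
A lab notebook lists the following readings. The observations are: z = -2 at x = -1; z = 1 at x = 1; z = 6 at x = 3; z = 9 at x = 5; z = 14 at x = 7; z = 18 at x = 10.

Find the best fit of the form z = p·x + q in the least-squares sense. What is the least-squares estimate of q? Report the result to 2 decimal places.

q = -0.19

Entries of AᵀA: Σx·x = 185, Σx = 25, Σ1 = 6.
Right-hand side: Σx·z = 344, Σz = 46.
Normal equations: [[185, 25]; [25, 6]]·[p, q]ᵀ = [344, 46]ᵀ.
Eliminating q: 6·(row 1) − 25·(row 2) gives 485·p = 6·344 − 25·46 = 914, so p = 914/485.
Then q = (46 − 25·(914/485))/6 = -18/97.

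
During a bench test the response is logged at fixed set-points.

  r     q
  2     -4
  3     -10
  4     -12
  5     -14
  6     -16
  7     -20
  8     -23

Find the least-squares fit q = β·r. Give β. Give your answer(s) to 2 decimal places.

β = -2.84

Compute the Gram sums: Σr·r = 203.
Moment sums: Σr·q = -576.
β = (-576)/203 = -2.83744.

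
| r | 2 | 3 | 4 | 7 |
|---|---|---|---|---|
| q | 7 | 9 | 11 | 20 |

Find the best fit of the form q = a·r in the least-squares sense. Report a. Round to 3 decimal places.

a = 2.885

With design matrix X, XᵀX = [[78]] and Xᵀq = [225]ᵀ.
Hence a = 225 / 78 ≈ 2.88462.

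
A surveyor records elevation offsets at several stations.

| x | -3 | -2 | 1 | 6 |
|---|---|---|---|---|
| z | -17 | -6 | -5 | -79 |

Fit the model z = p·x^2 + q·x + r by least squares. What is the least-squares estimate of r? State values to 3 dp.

The normal equations are: 1394·p + 182·q + 50·r = -3026;  182·p + 50·q + 2·r = -416;  50·p + 2·q + 4·r = -107.
Inverting the 3×3 Gram matrix, [p, q, r]ᵀ = [-1076/543, -1139/1086, -527/362]ᵀ.

r = -1.456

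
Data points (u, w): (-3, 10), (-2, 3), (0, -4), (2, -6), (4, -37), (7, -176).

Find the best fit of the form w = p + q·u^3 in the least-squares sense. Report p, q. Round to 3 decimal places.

p = -3.005, q = -0.505

Forming XᵀX = [[6, 380]; [380, 122602]] and Xᵀw = [-210, -63078]ᵀ gives XᵀX·[p, q]ᵀ = Xᵀw.
Eliminating q: 122602·(row 1) − 380·(row 2) gives 591212·p = 122602·(-210) − 380·(-63078) = -1776780, so p = -444195/147803.
Then q = ((-63078) − 380·(-444195/147803))/122602 = -74667/147803.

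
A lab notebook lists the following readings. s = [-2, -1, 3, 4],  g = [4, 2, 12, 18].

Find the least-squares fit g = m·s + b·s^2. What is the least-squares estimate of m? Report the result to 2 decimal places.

m = 0.19

Entries of MᵀM: Σs·s = 30, Σs·s^2 = 82, Σs^2·s^2 = 354.
And Σs·g = 98, Σs^2·g = 414.
Δ = 30·354 − 82² = 3896.
m = (98·354 − 82·414)/3896 = 93/487; b = (30·414 − 82·98)/3896 = 548/487.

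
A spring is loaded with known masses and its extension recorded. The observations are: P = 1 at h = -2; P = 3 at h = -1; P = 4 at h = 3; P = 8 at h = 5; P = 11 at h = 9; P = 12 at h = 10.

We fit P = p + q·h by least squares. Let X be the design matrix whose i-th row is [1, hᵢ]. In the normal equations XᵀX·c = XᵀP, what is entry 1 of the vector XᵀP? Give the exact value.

Entry 1 ↔ basis 1, so (XᵀP)_{1} = Σᵢ Pᵢ = (1)·(1) + (1)·(3) + (1)·(4) + (1)·(8) + (1)·(11) + (1)·(12) = 39.

39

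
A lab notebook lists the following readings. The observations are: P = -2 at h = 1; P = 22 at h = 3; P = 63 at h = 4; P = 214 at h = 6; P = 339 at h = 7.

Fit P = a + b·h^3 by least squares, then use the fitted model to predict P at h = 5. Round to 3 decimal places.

Compute the Gram sums: Σ1 = 5, Σh^3 = 651, Σh^3·h^3 = 169131.
For MᵀP: ΣP = 636, Σh^3·P = 167125.
det = 5·169131 − 651² = 421854.
a = (636·169131 − 651·167125)/421854 = -410353/140618; b = (5·167125 − 651·636)/421854 = 421589/421854.
At h = 5: P̂ = (-410353/140618)·(1) + (421589/421854)·(125) = 25733783/210927.

P̂ = 122.003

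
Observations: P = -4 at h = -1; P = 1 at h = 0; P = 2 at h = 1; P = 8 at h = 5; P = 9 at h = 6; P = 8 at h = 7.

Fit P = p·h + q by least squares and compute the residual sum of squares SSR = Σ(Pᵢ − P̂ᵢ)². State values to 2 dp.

The normal system AᵀA·[p, q]ᵀ = AᵀP is [[112, 18]; [18, 6]]·[p, q]ᵀ = [156, 24]ᵀ.
Eliminating q: 6·(row 1) − 18·(row 2) gives 348·p = 6·156 − 18·24 = 504, so p = 42/29.
Then q = (24 − 18·(42/29))/6 = -10/29.
Residuals: -64/29, 39/29, 26/29, 32/29, 19/29, -52/29; SSR = 358/29.

SSR = 12.34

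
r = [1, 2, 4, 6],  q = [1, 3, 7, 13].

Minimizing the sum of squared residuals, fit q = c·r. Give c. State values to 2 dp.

c = 1.98

Sums needed: Σr·r = 57.
For Xᵀq: Σr·q = 113.
XᵀX·[c]ᵀ = Xᵀq becomes [[57]]·[c]ᵀ = [113]ᵀ.
Hence c = 113 / 57 ≈ 1.98246.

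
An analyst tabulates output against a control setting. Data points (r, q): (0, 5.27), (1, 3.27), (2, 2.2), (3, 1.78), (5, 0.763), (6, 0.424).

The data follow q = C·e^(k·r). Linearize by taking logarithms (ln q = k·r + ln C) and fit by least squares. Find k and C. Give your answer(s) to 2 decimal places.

k = -0.40, C = 5.20

With ln qᵢ as the transformed response and rᵢ as the regressor:
Sums: Σr = 17.0000, Σ(r)² = 75.0000, Σln q = 3.0834, Σr·ln q = -2.0091.
Normal system: [[75.0000, 17.0000]; [17.0000, 6]]·[k, ln C]ᵀ = [-2.0091, 3.0834]ᵀ.
Slope k = (n·Σr·ln q − Σr·Σln q)/(n·Σ(r)² − (Σr)²) = (6·-2.0091 − 17.0000·3.0834)/161.0000 = -0.40045; ln C = (Σln q − k·Σr)/n = 1.64849, so C = exp(1.64849) = 5.19913.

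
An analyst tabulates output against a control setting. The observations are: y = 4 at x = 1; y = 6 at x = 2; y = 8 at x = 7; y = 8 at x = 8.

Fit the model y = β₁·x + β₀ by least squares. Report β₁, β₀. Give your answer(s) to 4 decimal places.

Forming MᵀM = [[118, 18]; [18, 4]] and Mᵀy = [136, 26]ᵀ gives MᵀM·[β₁, β₀]ᵀ = Mᵀy.
Eliminating β₀: 4·(row 1) − 18·(row 2) gives 148·β₁ = 4·136 − 18·26 = 76, so β₁ = 19/37.
Then β₀ = (26 − 18·(19/37))/4 = 155/37.

β₁ = 0.5135, β₀ = 4.1892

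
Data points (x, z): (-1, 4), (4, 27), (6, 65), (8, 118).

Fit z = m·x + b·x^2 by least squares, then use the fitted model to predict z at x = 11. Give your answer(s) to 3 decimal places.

ẑ = 229.009

Compute the Gram sums: Σx·x = 117, Σx·x^2 = 791, Σx^2·x^2 = 5649.
Moment sums: Σx·z = 1438, Σx^2·z = 10328.
Determinant 117·5649 − 791² = 35252.
m = (1438·5649 − 791·10328)/35252 = -3299/2518; b = (117·10328 − 791·1438)/35252 = 35459/17626.
At x = 11: ẑ = (-3299/2518)·(11) + (35459/17626)·(121) = 2018258/8813.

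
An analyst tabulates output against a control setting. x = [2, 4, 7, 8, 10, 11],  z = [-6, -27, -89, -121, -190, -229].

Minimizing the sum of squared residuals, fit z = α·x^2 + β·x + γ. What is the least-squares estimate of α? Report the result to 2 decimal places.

From the data, Σx^2·x^2 = 31410, Σx^2·x = 3258, Σx^2 = 354, Σx·x = 354, Σx = 42, Σ1 = 6.
Moment sums: Σx^2·z = -59270, Σx·z = -6130, Σz = -662.
So AᵀA·[α, β, γ]ᵀ = Aᵀz: [[31410, 3258, 354]; [3258, 354, 42]; [354, 42, 6]]·[α, β, γ]ᵀ = [-59270, -6130, -662]ᵀ.
Row-reducing yields α = -191/96, β = 149/160, γ = 8/15.

α = -1.99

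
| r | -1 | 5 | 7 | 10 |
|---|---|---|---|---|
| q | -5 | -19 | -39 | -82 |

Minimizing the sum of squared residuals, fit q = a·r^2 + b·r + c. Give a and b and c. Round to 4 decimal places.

a = -0.9281, b = 1.3447, c = -2.7062

From the data, Σr^2·r^2 = 13027, Σr^2·r = 1467, Σr^2 = 175, Σr·r = 175, Σr = 21, Σ1 = 4.
For Xᵀq: Σr^2·q = -10591, Σr·q = -1183, Σq = -145.
Normal equations: [[13027, 1467, 175]; [1467, 175, 21]; [175, 21, 4]]·[a, b, c]ᵀ = [-10591, -1183, -145]ᵀ.
Row-reducing yields a = -4865/5242, b = 7049/5242, c = -7093/2621.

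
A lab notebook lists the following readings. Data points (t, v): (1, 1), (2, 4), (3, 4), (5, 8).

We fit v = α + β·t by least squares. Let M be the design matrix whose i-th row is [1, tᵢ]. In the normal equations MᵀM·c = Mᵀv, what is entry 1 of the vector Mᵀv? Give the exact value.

17

Entry 1 ↔ basis 1, so (Mᵀv)_{1} = Σᵢ vᵢ = (1)·(1) + (1)·(4) + (1)·(4) + (1)·(8) = 17.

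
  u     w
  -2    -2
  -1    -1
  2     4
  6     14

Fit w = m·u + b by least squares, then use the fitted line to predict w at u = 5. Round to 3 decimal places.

Sums needed: Σu·u = 45, Σu = 5, Σ1 = 4.
Right-hand side: Σu·w = 97, Σw = 15.
Determinant 45·4 − 5² = 155.
m = (97·4 − 5·15)/155 = 313/155; b = (45·15 − 5·97)/155 = 38/31.
At u = 5: ŵ = (313/155)·(5) + (38/31)·(1) = 351/31.

ŵ = 11.323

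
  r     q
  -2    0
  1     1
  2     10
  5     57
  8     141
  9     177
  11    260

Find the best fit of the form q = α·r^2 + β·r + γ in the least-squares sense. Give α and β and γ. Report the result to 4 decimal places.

Entries of AᵀA: Σr^2·r^2 = 25956, Σr^2·r = 2698, Σr^2 = 300, Σr·r = 300, Σr = 34, Σ1 = 7.
And Σr^2·q = 56287, Σr·q = 5887, Σq = 646.
Solving the 3×3 system (Gaussian elimination) gives α = 1559659/793618, β = 1828369/793618, γ = -1241787/396809.

α = 1.9653, β = 2.3038, γ = -3.1294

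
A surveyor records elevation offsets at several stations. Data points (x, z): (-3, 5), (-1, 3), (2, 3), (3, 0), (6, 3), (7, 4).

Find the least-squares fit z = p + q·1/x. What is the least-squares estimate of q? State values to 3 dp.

Normal-equation sums: Σ1 = 6, Σ1/x = -4/21, Σ1/x·1/x = 149/98.
For Mᵀz: Σz = 18, Σ1/x·z = -44/21.
So MᵀM·[p, q]ᵀ = Mᵀz: [[6, -4/21]; [-4/21, 149/98]]·[p, q]ᵀ = [18, -44/21]ᵀ.
Δ = 6·(149/98) − (-4/21)² = 4007/441.
p = (18·(149/98) − (-4/21)·(-44/21))/(4007/441) = 11893/4007; q = (6·(-44/21) − (-4/21)·18)/(4007/441) = -4032/4007.

q = -1.006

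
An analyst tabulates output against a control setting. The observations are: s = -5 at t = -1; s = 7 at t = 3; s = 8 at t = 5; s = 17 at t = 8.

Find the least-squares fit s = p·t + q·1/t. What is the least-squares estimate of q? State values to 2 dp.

From the data, Σt·t = 99, Σt·1/t = 4, Σ1/t·1/t = 16801/14400.
Moment sums: Σt·s = 202, Σ1/t·s = 1327/120.
Δ = 99·(16801/14400) − 4² = 159211/1600.
p = (202·(16801/14400) − 4·(1327/120))/(159211/1600) = 2756842/1432899; q = (99·(1327/120) − 4·202)/(159211/1600) = 458840/159211.

q = 2.88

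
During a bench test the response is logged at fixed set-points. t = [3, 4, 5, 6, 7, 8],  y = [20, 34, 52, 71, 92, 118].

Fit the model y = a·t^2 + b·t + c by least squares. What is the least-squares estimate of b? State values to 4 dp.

MᵀM·[a, b, c]ᵀ = Mᵀy reads: 8755·a + 1287·b + 199·c = 16640;  1287·a + 199·b + 33·c = 2470;  199·a + 33·b + 6·c = 387.
Solving the 3×3 system (Gaussian elimination) gives a = 9/7, b = 188/35, c = -269/35.

b = 5.3714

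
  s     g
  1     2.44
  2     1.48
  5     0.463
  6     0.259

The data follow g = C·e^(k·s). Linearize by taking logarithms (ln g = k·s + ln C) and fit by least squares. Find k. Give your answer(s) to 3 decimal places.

k = -0.432

Linearized form: ln g = k·s + ln C. From the 4 transformed points,
AᵀA = [[66.0000, 14.0000]; [14.0000, 4]], rhs = [-10.2796, -0.8369]ᵀ  (here Σs = 14.0000, Σ(s)² = 66.0000, Σln g = -0.8369, Σs·ln g = -10.2796).
Solving (det = 68.0000): k = -0.43238, ln C = 1.30409.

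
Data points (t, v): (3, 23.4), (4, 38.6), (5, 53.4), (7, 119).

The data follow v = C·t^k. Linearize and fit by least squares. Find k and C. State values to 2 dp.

Let Y = ln v. Fitting Y = k·ln t + ln C by least squares:
Over the data: Σln t = 6.0403, Σ(ln t)² = 9.5056, Σln v = 15.5629, Σln t·ln v = 24.2299.
Normal system: [[9.5056, 6.0403]; [6.0403, 4]]·[k, ln C]ᵀ = [24.2299, 15.5629]ᵀ.
Δ = 9.5056·4 − (6.0403)² = 1.5378; k = (24.2299·4 − 6.0403·15.5629)/1.5378 = 1.89596, ln C = (9.5056·15.5629 − 6.0403·24.2299)/1.5378 = 1.02771, so C = exp(1.02771) = 2.79467.

k = 1.90, C = 2.79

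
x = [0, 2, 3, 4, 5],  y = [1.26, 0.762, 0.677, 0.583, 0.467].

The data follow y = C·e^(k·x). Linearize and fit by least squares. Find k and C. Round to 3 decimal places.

Let Y = ln y. Fitting Y = k·x + ln C by least squares:
Σx = 14.0000, Σ(x)² = 54.0000, Σln y = -1.7318, Σx·ln y = -7.6793.
Normal system: [[54.0000, 14.0000]; [14.0000, 5]]·[k, ln C]ᵀ = [-7.6793, -1.7318]ᵀ.
Δ = 54.0000·5 − (14.0000)² = 74.0000; k = (-7.6793·5 − 14.0000·-1.7318)/74.0000 = -0.19124, ln C = (54.0000·-1.7318 − 14.0000·-7.6793)/74.0000 = 0.18911, so C = exp(0.18911) = 1.20817.

k = -0.191, C = 1.208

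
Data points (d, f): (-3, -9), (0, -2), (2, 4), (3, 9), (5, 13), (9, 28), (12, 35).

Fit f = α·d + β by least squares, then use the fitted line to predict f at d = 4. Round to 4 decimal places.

Sums needed: Σd·d = 272, Σd = 28, Σ1 = 7.
For Aᵀf: Σd·f = 799, Σf = 78.
Δ = 272·7 − 28² = 1120.
α = (799·7 − 28·78)/1120 = 487/160; β = (272·78 − 28·799)/1120 = -289/280.
At d = 4: f̂ = (487/160)·(4) + (-289/280)·(1) = 78/7.

f̂ = 11.1429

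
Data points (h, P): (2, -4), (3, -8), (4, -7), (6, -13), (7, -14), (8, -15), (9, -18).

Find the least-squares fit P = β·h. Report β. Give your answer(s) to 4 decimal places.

Setting ∂/∂β … = 0 gives: 259·β = -518.
(Σh·h = 259, Σh·P = -518.)
β = (-518)/259 = -2.

β = -2.0000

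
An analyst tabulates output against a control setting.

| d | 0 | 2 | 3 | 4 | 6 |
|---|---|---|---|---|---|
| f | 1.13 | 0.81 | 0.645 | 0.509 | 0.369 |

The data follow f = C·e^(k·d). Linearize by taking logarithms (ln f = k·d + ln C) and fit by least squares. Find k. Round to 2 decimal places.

k = -0.19

With ln fᵢ as the transformed response and dᵢ as the regressor:
Sums: Σd = 15.0000, Σ(d)² = 65.0000, Σln f = -2.1993, Σd·ln f = -10.4199.
Normal system: [[65.0000, 15.0000]; [15.0000, 5]]·[k, ln C]ᵀ = [-10.4199, -2.1993]ᵀ.
Solving (det = 100.0000): k = -0.19111, ln C = 0.13346.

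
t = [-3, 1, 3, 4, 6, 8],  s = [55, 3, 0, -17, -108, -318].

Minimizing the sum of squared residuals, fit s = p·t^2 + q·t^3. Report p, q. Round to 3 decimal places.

p = 2.995, q = -0.996

The normal equations are: 5811·p + 41569·q = -24014;  41569·p + 314355·q = -188714.
Determinant 5811·314355 − 41569² = 98735144.
p = ((-24014)·314355 − 41569·(-188714))/98735144 = 36966412/12341893; q = (5811·(-188714) − 41569·(-24014))/98735144 = -12297386/12341893.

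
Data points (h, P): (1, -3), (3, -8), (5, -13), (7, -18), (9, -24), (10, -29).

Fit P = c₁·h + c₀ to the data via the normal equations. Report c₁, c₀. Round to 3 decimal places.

c₁ = -2.792, c₀ = 0.452

From the data, Σh·h = 265, Σh = 35, Σ1 = 6.
Right-hand side: Σh·P = -724, ΣP = -95.
So MᵀM·[c₁, c₀]ᵀ = MᵀP: [[265, 35]; [35, 6]]·[c₁, c₀]ᵀ = [-724, -95]ᵀ.
Determinant 265·6 − 35² = 365.
c₁ = ((-724)·6 − 35·(-95))/365 = -1019/365; c₀ = (265·(-95) − 35·(-724))/365 = 33/73.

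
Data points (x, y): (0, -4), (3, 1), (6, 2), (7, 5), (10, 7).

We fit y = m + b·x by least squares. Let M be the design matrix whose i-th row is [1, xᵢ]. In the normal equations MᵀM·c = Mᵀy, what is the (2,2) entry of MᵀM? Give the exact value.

194

Row 2 ↔ basis x, column 2 ↔ basis x, so (MᵀM)_{2,2} = Σᵢ (x)·(x) = (0)·(0) + (3)·(3) + (6)·(6) + (7)·(7) + (10)·(10) = 194.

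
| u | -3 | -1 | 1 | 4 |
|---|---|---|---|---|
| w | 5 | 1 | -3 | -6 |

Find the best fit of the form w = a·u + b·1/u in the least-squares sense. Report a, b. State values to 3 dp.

a = -1.518, b = -0.504

With design matrix X, XᵀX = [[27, 4]; [4, 313/144]] and Xᵀw = [-43, -43/6]ᵀ.
Eliminating b: (313/144)·(row 1) − 4·(row 2) gives (683/16)·a = (313/144)·(-43) − 4·(-43/6) = -9331/144, so a = -9331/6147.
Then b = ((-43/6) − 4·(-9331/6147))/(313/144) = -344/683.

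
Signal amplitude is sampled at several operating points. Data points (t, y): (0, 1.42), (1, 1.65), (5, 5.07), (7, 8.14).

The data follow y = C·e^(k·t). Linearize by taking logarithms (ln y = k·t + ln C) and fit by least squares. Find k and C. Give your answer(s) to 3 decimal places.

With ln yᵢ as the transformed response and tᵢ as the regressor:
Σt = 13.0000, Σ(t)² = 75.0000, Σln y = 4.5716, Σt·ln y = 23.2950.
Equations: 75.0000·k + 13.0000·ln C = 23.2950;  13.0000·k + 4·ln C = 4.5716.
Solving (det = 131.0000): k = 0.25763, ln C = 0.30559, so C = exp(0.30559) = 1.35742.

k = 0.258, C = 1.357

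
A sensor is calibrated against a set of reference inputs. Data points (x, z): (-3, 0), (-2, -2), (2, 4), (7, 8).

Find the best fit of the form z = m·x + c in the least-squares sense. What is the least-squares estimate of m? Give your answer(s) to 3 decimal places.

From the data, Σx·x = 66, Σx = 4, Σ1 = 4.
Moment sums: Σx·z = 68, Σz = 10.
Normal equations: [[66, 4]; [4, 4]]·[m, c]ᵀ = [68, 10]ᵀ.
Δ = 66·4 − 4² = 248.
m = (68·4 − 4·10)/248 = 29/31; c = (66·10 − 4·68)/248 = 97/62.

m = 0.935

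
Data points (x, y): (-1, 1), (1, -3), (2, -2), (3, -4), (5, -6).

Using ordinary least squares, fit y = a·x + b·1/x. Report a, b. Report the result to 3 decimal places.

Compute the Gram sums: Σx·x = 40, Σx·1/x = 5, Σ1/x·1/x = 2161/900.
And Σx·y = -50, Σ1/x·y = -113/15.
Determinant 40·(2161/900) − 5² = 3197/45.
a = ((-50)·(2161/900) − 5·(-113/15))/(3197/45) = -7415/6394; b = (40·(-113/15) − 5·(-50))/(3197/45) = -2310/3197.

a = -1.160, b = -0.723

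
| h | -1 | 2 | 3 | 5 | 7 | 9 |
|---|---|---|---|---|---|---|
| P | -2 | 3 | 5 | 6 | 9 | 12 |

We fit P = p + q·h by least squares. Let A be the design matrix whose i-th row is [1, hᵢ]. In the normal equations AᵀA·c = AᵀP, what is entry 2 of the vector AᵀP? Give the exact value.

Entry 2 ↔ basis h, so (AᵀP)_{2} = Σᵢ (h)·Pᵢ = (-1)·(-2) + (2)·(3) + (3)·(5) + (5)·(6) + (7)·(9) + (9)·(12) = 224.

224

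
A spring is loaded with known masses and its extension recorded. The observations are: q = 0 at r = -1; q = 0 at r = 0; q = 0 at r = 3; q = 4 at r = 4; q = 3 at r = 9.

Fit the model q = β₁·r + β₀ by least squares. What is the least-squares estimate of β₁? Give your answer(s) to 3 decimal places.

Compute the Gram sums: Σr·r = 107, Σr = 15, Σ1 = 5.
Moment sums: Σr·q = 43, Σq = 7.
Determinant 107·5 − 15² = 310.
β₁ = (43·5 − 15·7)/310 = 11/31; β₀ = (107·7 − 15·43)/310 = 52/155.

β₁ = 0.355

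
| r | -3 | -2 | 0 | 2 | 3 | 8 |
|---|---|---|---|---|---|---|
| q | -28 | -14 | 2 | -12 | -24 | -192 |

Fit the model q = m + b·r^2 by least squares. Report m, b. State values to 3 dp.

AᵀA·[m, b]ᵀ = Aᵀq reads: 6·m + 90·b = -268;  90·m + 4290·b = -12860.
(Σ1 = 6, Σr^2 = 90, Σr^2·r^2 = 4290, Σq = -268, Σr^2·q = -12860.)
Eliminating b: 4290·(row 1) − 90·(row 2) gives 17640·m = 4290·(-268) − 90·(-12860) = 7680, so m = 64/147.
Then b = ((-12860) − 90·(64/147))/4290 = -442/147.

m = 0.435, b = -3.007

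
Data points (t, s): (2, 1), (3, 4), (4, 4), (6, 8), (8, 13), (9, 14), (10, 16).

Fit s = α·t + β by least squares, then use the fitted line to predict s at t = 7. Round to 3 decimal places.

Forming MᵀM = [[310, 42]; [42, 7]] and Mᵀs = [468, 60]ᵀ gives MᵀM·[α, β]ᵀ = Mᵀs.
det = 310·7 − 42² = 406.
α = (468·7 − 42·60)/406 = 54/29; β = (310·60 − 42·468)/406 = -528/203.
At t = 7: ŝ = (54/29)·(7) + (-528/203)·(1) = 2118/203.

ŝ = 10.433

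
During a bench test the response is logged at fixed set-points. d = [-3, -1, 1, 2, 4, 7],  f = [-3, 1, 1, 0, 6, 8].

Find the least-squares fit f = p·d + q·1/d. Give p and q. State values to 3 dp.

Compute the Gram sums: Σd·d = 80, Σd·1/d = 6, Σ1/d·1/d = 17245/7056.
Right-hand side: Σd·f = 89, Σ1/d·f = 51/14.
So AᵀA·[p, q]ᵀ = Aᵀf: [[80, 6]; [6, 17245/7056]]·[p, q]ᵀ = [89, 51/14]ᵀ.
Determinant 80·(17245/7056) − 6² = 70349/441.
p = (89·(17245/7056) − 6·(51/14))/(70349/441) = 1380581/1125584; q = (80·(51/14) − 6·89)/(70349/441) = -106974/70349.

p = 1.227, q = -1.521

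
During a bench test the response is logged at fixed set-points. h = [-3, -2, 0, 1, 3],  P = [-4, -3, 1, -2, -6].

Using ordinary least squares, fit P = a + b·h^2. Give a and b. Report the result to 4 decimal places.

With design matrix A, AᵀA = [[5, 23]; [23, 179]] and AᵀP = [-14, -104]ᵀ.
Eliminating b: 179·(row 1) − 23·(row 2) gives 366·a = 179·(-14) − 23·(-104) = -114, so a = -19/61.
Then b = ((-104) − 23·(-19/61))/179 = -33/61.

a = -0.3115, b = -0.5410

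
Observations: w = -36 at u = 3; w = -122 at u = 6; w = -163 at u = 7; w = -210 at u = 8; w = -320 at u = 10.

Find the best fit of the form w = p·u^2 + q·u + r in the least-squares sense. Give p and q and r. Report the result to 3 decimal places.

Sums needed: Σu^2·u^2 = 17874, Σu^2·u = 2098, Σu^2 = 258, Σu·u = 258, Σu = 34, Σ1 = 5.
For Mᵀw: Σu^2·w = -58143, Σu·w = -6861, Σw = -851.
MᵀM·[p, q, r]ᵀ = Mᵀw becomes [[17874, 2098, 258]; [2098, 258, 34]; [258, 34, 5]]·[p, q, r]ᵀ = [-58143, -6861, -851]ᵀ.
Solving the 3×3 system (Gaussian elimination) gives p = -15383/5224, q = -12165/5224, r = -1580/653.

p = -2.945, q = -2.329, r = -2.420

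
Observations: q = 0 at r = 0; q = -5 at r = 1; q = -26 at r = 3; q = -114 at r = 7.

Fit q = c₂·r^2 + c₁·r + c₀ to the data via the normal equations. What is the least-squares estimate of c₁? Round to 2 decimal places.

Sums needed: Σr^2·r^2 = 2483, Σr^2·r = 371, Σr^2 = 59, Σr·r = 59, Σr = 11, Σ1 = 4.
And Σr^2·q = -5825, Σr·q = -881, Σq = -145.
Normal equations: [[2483, 371, 59]; [371, 59, 11]; [59, 11, 4]]·[c₂, c₁, c₀]ᵀ = [-5825, -881, -145]ᵀ.
Solving the 3×3 system (Gaussian elimination) gives c₂ = -59/31, c₁ = -458/155, c₀ = -8/155.

c₁ = -2.95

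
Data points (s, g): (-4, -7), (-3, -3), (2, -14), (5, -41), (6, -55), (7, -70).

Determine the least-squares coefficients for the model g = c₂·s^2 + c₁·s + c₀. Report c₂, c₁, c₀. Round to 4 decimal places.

With design matrix A, AᵀA = [[4675, 601, 139]; [601, 139, 13]; [139, 13, 6]] and Aᵀg = [-6630, -1016, -190]ᵀ.
Solving the 3×3 system (Gaussian elimination) gives c₂ = -4027/4368, c₁ = -12923/4368, c₀ = -1419/364.

c₂ = -0.9219, c₁ = -2.9586, c₀ = -3.8984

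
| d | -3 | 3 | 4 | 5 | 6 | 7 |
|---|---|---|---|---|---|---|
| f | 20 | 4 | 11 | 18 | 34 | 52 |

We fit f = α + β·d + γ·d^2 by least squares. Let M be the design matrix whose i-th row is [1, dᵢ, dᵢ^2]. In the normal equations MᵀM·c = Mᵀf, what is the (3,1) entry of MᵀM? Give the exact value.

Row 3 ↔ basis d^2, column 1 ↔ basis 1, so (MᵀM)_{3,1} = Σᵢ d^2 = (9)·(1) + (9)·(1) + (16)·(1) + (25)·(1) + (36)·(1) + (49)·(1) = 144.

144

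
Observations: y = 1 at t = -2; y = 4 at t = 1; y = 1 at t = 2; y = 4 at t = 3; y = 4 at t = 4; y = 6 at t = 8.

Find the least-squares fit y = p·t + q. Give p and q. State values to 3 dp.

p = 0.482, q = 2.048

The normal system MᵀM·[p, q]ᵀ = Mᵀy is [[98, 16]; [16, 6]]·[p, q]ᵀ = [80, 20]ᵀ.
Δ = 98·6 − 16² = 332.
p = (80·6 − 16·20)/332 = 40/83; q = (98·20 − 16·80)/332 = 170/83.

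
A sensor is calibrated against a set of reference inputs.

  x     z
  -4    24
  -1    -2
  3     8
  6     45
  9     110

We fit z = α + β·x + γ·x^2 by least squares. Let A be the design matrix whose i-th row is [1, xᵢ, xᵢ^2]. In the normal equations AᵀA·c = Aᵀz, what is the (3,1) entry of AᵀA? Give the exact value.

Row 3 ↔ basis x^2, column 1 ↔ basis 1, so (AᵀA)_{3,1} = Σᵢ x^2 = (16)·(1) + (1)·(1) + (9)·(1) + (36)·(1) + (81)·(1) = 143.

143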